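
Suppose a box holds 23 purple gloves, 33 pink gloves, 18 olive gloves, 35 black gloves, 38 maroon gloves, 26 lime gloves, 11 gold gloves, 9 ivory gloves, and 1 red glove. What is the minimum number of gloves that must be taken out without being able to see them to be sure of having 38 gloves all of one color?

194

In the worst case we take at most 37 of each color, but all 23 purple, all 33 pink, all 18 olive, all 35 black, all 26 lime, all 11 gold, all 9 ivory, and all 1 red (fewer than 37), giving 23 + 33 + 18 + 35 + 37 + 26 + 11 + 9 + 1 = 193.
One more glove then forces some color to 38, so 193 + 1 = 194.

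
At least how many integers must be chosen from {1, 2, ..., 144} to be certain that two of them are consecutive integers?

Partition {1, …, 144} into 72 pairs: {1,2}, {3,4}, …, {143,144}.
Choosing 72 integers — say the 72 even numbers 2, 4, …, 144 — takes one from each pair and avoids the property.
Choosing 73 forces two into the same pair by pigeonhole, and those are consecutive. So 73.

73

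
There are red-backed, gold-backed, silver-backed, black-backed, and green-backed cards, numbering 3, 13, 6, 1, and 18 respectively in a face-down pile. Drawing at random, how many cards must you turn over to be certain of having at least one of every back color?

The hardest back color to obtain is black-backed: we could draw every other card first — 41 − 1 = 40 cards — without a single black-backed one.
The next draw must be black-backed, so 40 + 1 = 41.

41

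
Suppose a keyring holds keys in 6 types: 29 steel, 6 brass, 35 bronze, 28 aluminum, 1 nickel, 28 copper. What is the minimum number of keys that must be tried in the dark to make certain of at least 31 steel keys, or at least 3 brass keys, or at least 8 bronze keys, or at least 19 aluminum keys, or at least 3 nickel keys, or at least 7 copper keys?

64

The worst case stops just short of every target: all 29 steel, 2 brass, 7 bronze, 18 aluminum, all 1 nickel, 6 copper — 29 + 2 + 7 + 18 + 1 + 6 = 63 keys.
One more key must push some type to its target, so 63 + 1 = 64.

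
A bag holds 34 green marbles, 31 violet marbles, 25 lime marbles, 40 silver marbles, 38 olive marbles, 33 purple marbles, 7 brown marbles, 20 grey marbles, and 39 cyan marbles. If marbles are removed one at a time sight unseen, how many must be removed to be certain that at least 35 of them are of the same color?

253

In the worst case we take at most 34 of each color, but all 31 violet, all 25 lime, all 33 purple, all 7 brown, and all 20 grey (fewer than 34), giving 34 + 31 + 25 + 34 + 34 + 33 + 7 + 20 + 34 = 252.
One more marble then forces some color to 35, so 252 + 1 = 253.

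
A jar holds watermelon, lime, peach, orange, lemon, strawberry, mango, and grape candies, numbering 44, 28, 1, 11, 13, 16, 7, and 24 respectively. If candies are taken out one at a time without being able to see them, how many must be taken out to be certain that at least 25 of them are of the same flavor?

121

In the worst case we take at most 24 of each flavor, but all 1 peach, all 11 orange, all 13 lemon, all 16 strawberry, and all 7 mango (fewer than 24), giving 24 + 24 + 1 + 11 + 13 + 16 + 7 + 24 = 120.
One more candy then forces some flavor to 25, so 120 + 1 = 121.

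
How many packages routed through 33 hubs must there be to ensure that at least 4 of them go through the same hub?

100

There are 33 hubs acting as pigeonholes.
With 33 × 3 = 99 packages we could place exactly 3 in each, with no class reaching 4.
One more forces some class to hold 4, so 99 + 1 = 100.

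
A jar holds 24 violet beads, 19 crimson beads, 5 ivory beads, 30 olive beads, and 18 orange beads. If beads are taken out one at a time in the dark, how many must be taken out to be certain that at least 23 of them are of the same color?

Treat the 5 colors as pigeonholes.
In the worst case we take at most 22 of each color, but all 19 crimson, all 5 ivory, and all 18 orange (fewer than 22), giving 22 + 19 + 5 + 22 + 18 = 86.
One more bead then forces some color to 23, so 86 + 1 = 87.

87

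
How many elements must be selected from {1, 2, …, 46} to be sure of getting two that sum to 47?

24

Partition {1, …, 46} into 23 pairs: {1,46}, {2,45}, …, {23,24}.
Choosing 23 integers — say the integers 1 through 23 — takes one from each pair and avoids the property.
Choosing 24 forces two into the same pair by pigeonhole, and those sum to 47. So 24.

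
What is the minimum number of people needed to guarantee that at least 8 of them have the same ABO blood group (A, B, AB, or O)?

There are 4 ABO blood groups acting as pigeonholes.
With 4 × 7 = 28 people we could place exactly 7 in each, with no class reaching 8.
One more forces some class to hold 8, so 28 + 1 = 29.

29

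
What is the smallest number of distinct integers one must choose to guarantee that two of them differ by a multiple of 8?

9

Use the pigeonhole principle on residue classes: two integers differ by a multiple of 8 exactly when they share a remainder mod 8.
There are 8 residue classes mod 8, so 8 integers can all lie in distinct classes.
One more integer must repeat a residue, giving a difference divisible by 8. So n = 8 + 1 = 9.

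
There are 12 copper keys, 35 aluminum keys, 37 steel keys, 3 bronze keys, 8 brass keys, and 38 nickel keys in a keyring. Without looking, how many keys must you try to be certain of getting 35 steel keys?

To avoid steel keys as long as possible, exhaust the other 5 types first.
The worst case draws every non-steel key first: 12 + 35 + 3 + 8 + 38 = 96.
The next 35 draws are then forced to be steel, giving 96 + 35 = 131.

131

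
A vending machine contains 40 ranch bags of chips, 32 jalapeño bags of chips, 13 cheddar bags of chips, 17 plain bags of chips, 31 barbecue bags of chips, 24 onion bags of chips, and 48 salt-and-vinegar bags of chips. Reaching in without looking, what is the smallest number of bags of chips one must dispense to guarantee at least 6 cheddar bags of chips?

198

The worst case draws every non-cheddar bag of chips first: 40 + 32 + 17 + 31 + 24 + 48 = 192.
The next 6 draws are then forced to be cheddar, giving 192 + 6 = 198.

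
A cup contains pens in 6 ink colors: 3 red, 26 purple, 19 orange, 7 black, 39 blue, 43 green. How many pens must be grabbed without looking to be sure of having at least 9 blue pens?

107

The worst case draws every non-blue pen first: 3 + 26 + 19 + 7 + 43 = 98.
The next 9 draws are then forced to be blue, giving 98 + 9 = 107.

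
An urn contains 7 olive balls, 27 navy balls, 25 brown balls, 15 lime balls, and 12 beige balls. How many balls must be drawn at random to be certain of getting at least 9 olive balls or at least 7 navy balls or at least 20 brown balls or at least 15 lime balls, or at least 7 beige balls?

53

Each of the 5 colors has its own threshold; avoid all of them simultaneously.
The worst case stops just short of every target: all 7 olive, 6 navy, 19 brown, 14 lime, 6 beige — 7 + 6 + 19 + 14 + 6 = 52 balls.
One more ball must push some color to its target, so 52 + 1 = 53.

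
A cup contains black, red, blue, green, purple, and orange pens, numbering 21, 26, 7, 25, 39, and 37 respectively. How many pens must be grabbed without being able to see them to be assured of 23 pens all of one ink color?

In the worst case we take at most 22 of each ink color, but all 21 black and all 7 blue (fewer than 22), giving 21 + 22 + 7 + 22 + 22 + 22 = 116.
One more pen then forces some ink color to 23, so 116 + 1 = 117.

117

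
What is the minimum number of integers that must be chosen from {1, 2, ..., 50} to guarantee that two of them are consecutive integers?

26

Partition {1, …, 50} into 25 pairs: {1,2}, {3,4}, …, {49,50}.
Choosing 25 integers — say the 25 even numbers 2, 4, …, 50 — takes one from each pair and avoids the property.
Choosing 26 forces two into the same pair by pigeonhole, and those are consecutive. So 26.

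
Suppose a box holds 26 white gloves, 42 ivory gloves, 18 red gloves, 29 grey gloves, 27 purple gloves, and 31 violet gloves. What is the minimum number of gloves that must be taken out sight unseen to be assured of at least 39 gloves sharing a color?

In the worst case we take at most 38 of each color, but all 26 white, all 18 red, all 29 grey, all 27 purple, and all 31 violet (fewer than 38), giving 26 + 38 + 18 + 29 + 27 + 31 = 169.
One more glove then forces some color to 39, so 169 + 1 = 170.

170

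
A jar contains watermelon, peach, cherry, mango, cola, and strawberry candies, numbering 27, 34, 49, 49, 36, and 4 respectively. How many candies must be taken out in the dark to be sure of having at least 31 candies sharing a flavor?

152

Treat the 6 flavors as pigeonholes.
In the worst case we take at most 30 of each flavor, but all 27 watermelon and all 4 strawberry (fewer than 30), giving 27 + 30 + 30 + 30 + 30 + 4 = 151.
One more candy then forces some flavor to 31, so 151 + 1 = 152.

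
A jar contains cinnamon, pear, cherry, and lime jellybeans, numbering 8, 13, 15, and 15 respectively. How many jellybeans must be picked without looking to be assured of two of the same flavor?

5

The worst case takes 1 jellybean of each flavor without reaching 2 of any: 4 × 1 = 4.
The next jellybean must bring some flavor to 2, so 4 + 1 = 5.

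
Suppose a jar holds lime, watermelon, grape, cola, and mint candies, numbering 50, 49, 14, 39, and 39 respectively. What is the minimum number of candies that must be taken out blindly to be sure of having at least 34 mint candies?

186

The worst case draws every non-mint candy first: 50 + 49 + 14 + 39 = 152.
The next 34 draws are then forced to be mint, giving 152 + 34 = 186.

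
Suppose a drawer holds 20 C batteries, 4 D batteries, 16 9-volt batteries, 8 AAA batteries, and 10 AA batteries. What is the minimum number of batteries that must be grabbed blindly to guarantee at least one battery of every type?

The hardest type to obtain is D: we could draw every other battery first — 58 − 4 = 54 batteries — without a single D one.
The next draw must be D, so 54 + 1 = 55.

55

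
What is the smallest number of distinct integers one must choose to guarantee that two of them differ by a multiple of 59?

Two integers differ by a multiple of 59 exactly when they share a remainder mod 59.
There are 59 residue classes mod 59, so 59 integers can all lie in distinct classes.
One more integer must repeat a residue, giving a difference divisible by 59. So n = 59 + 1 = 60.

60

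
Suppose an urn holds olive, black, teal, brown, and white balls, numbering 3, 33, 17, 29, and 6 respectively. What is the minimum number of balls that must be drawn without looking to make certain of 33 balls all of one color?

Treat the 5 colors as pigeonholes.
In the worst case we take at most 32 of each color, but all 3 olive, all 17 teal, all 29 brown, and all 6 white (fewer than 32), giving 3 + 32 + 17 + 29 + 6 = 87.
One more ball then forces some color to 33, so 87 + 1 = 88.

88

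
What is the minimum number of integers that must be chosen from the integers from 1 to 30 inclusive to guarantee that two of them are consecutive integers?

16

Partition {1, …, 30} into 15 pairs: {1,2}, {3,4}, …, {29,30}.
Choosing 15 integers — say the 15 even numbers 2, 4, …, 30 — takes one from each pair and avoids the property.
Choosing 16 forces two into the same pair by pigeonhole, and those are consecutive. So 16.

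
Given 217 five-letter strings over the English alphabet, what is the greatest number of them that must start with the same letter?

The 217 five-letter strings over the English alphabet fall into 26 possible first letters.
If each of the 26 possible first letters held at most 8, the total would be at most 26 × 8 = 208 < 217, a contradiction.
So at least one holds ⌈217/26⌉ = 9.

9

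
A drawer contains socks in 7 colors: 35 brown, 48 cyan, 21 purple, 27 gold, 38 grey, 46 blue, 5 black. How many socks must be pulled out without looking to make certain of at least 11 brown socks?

196

The worst case draws every non-brown sock first: 48 + 21 + 27 + 38 + 46 + 5 = 185.
The next 11 draws are then forced to be brown, giving 185 + 11 = 196.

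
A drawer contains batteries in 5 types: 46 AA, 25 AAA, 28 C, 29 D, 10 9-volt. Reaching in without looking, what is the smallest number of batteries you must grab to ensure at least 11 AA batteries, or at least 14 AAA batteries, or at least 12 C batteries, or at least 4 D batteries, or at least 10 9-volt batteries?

47

The worst case stops just short of every target: 10 AA, 13 AAA, 11 C, 3 D, 9 9-volt — 10 + 13 + 11 + 3 + 9 = 46 batteries.
One more battery must push some type to its target, so 46 + 1 = 47.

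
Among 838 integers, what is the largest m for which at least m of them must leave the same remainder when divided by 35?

24

If each of the 35 residue classes modulo 35 held at most 23, the total would be at most 35 × 23 = 805 < 838, a contradiction.
So at least one holds ⌈838/35⌉ = 24.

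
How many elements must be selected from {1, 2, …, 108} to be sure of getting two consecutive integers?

55

Partition {1, …, 108} into 54 pairs: {1,2}, {3,4}, …, {107,108}.
Choosing 54 integers — say the 54 even numbers 2, 4, …, 108 — takes one from each pair and avoids the property.
Choosing 55 forces two into the same pair by pigeonhole, and those are consecutive. So 55.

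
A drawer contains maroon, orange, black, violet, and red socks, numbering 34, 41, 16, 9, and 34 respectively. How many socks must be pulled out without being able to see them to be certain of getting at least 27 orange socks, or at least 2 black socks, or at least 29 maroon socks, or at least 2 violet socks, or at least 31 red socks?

87

Each of the 5 colors has its own threshold; avoid all of them simultaneously.
The worst case stops just short of every target: 28 maroon, 26 orange, 1 black, 1 violet, 30 red — 28 + 26 + 1 + 1 + 30 = 86 socks.
One more sock must push some color to its target, so 86 + 1 = 87.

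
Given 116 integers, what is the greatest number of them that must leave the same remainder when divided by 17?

If each of the 17 residue classes modulo 17 held at most 6, the total would be at most 17 × 6 = 102 < 116, a contradiction.
So at least one holds ⌈116/17⌉ = 7.

7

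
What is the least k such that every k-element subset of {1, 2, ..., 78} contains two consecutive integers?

Partition {1, …, 78} into 39 pairs: {1,2}, {3,4}, …, {77,78}.
Choosing 39 integers — say the 39 even numbers 2, 4, …, 78 — takes one from each pair and avoids the property.
Choosing 40 forces two into the same pair by pigeonhole, and those are consecutive. So 40.

40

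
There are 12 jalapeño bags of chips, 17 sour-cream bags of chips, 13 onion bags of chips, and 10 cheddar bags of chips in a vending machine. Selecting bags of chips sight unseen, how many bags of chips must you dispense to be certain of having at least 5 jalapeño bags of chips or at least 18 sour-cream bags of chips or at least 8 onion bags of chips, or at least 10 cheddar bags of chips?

Each of the 4 flavors has its own threshold; avoid all of them simultaneously.
The worst case stops just short of every target: 4 jalapeño, 17 sour-cream, 7 onion, 9 cheddar — 4 + 17 + 7 + 9 = 37 bags of chips.
One more bag of chips must push some flavor to its target, so 37 + 1 = 38.

38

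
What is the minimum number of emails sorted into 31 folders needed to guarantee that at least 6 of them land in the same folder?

There are 31 folders acting as pigeonholes.
With 31 × 5 = 155 emails we could place exactly 5 in each, with no class reaching 6.
One more forces some class to hold 6, so 155 + 1 = 156.

156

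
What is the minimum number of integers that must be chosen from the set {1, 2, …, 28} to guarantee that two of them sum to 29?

Partition {1, …, 28} into 14 pairs: {1,28}, {2,27}, …, {14,15}.
Choosing 14 integers — say the integers 1 through 14 — takes one from each pair and avoids the property.
Choosing 15 forces two into the same pair by pigeonhole, and those sum to 29. So 15.

15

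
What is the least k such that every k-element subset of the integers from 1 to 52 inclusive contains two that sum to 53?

Partition {1, …, 52} into 26 pairs: {1,52}, {2,51}, …, {26,27}.
Choosing 26 integers — say the integers 1 through 26 — takes one from each pair and avoids the property.
Choosing 27 forces two into the same pair by pigeonhole, and those sum to 53. So 27.

27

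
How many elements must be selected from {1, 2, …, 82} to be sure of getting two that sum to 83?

42

Partition {1, …, 82} into 41 pairs: {1,82}, {2,81}, …, {41,42}.
Choosing 41 integers — say the integers 1 through 41 — takes one from each pair and avoids the property.
Choosing 42 forces two into the same pair by pigeonhole, and those sum to 83. So 42.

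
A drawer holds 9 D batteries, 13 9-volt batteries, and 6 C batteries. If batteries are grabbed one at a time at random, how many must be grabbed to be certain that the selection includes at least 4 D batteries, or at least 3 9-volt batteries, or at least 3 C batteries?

8

The worst case stops just short of every target: 3 D, 2 9-volt, 2 C — 3 + 2 + 2 = 7 batteries.
One more battery must push some type to its target, so 7 + 1 = 8.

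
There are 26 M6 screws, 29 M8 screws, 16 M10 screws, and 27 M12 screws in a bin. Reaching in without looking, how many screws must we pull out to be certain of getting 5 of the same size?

Treat the 4 sizes as pigeonholes.
The worst case takes 4 screws of each size without reaching 5 of any: 4 × 4 = 16.
The next screw must bring some size to 5, so 16 + 1 = 17.

17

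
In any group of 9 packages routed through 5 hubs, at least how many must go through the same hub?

2

If each of the 5 hubs held at most 1, the total would be at most 5 × 1 = 5 < 9, a contradiction.
So at least one holds ⌈9/5⌉ = 2.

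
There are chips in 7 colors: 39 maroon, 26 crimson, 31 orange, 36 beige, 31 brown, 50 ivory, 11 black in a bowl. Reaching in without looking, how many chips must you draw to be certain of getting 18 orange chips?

211

To avoid orange chips as long as possible, exhaust the other 6 colors first.
The worst case draws every non-orange chip first: 39 + 26 + 36 + 31 + 50 + 11 = 193.
The next 18 draws are then forced to be orange, giving 193 + 18 = 211.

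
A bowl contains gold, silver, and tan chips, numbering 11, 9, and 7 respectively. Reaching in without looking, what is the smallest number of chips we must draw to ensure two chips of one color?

The worst case takes 1 chip of each color without reaching 2 of any: 3 × 1 = 3.
The next chip must bring some color to 2, so 3 + 1 = 4.

4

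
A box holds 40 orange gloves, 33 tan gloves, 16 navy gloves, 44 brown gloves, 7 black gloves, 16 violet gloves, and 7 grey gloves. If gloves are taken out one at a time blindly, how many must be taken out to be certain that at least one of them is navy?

148

The worst case draws every non-navy glove first: 40 + 33 + 44 + 7 + 16 + 7 = 147.
The next draw is then forced to be navy, giving 147 + 1 = 148.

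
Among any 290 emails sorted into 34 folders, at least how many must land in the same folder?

9

If each of the 34 folders held at most 8, the total would be at most 34 × 8 = 272 < 290, a contradiction.
So at least one holds ⌈290/34⌉ = 9.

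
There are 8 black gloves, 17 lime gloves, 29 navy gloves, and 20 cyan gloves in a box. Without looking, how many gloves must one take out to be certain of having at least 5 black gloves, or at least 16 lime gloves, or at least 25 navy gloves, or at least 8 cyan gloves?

Each of the 4 colors has its own threshold; avoid all of them simultaneously.
The worst case stops just short of every target: 4 black, 15 lime, 24 navy, 7 cyan — 4 + 15 + 24 + 7 = 50 gloves.
One more glove must push some color to its target, so 50 + 1 = 51.

51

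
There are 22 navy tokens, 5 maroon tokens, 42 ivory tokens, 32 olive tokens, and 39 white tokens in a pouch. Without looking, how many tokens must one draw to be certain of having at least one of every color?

The hardest color to obtain is maroon: we could draw every other token first — 140 − 5 = 135 tokens — without a single maroon one.
The next draw must be maroon, so 135 + 1 = 136.

136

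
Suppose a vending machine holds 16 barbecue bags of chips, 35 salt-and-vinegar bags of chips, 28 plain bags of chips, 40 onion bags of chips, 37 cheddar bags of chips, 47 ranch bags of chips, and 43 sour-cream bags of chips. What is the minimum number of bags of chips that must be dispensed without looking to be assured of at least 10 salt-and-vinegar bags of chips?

The worst case draws every non-salt-and-vinegar bag of chips first: 16 + 28 + 40 + 37 + 47 + 43 = 211.
The next 10 draws are then forced to be salt-and-vinegar, giving 211 + 10 = 221.

221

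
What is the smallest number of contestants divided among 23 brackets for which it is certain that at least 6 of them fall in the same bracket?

There are 23 brackets acting as pigeonholes.
With 23 × 5 = 115 contestants we could place exactly 5 in each, with no class reaching 6.
One more forces some class to hold 6, so 115 + 1 = 116.

116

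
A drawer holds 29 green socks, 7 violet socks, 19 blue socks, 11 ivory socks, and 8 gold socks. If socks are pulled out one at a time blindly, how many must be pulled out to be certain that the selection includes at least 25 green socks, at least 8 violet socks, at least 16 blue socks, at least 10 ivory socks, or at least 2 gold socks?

Each of the 5 colors has its own threshold; avoid all of them simultaneously.
The worst case stops just short of every target: 24 green, 7 violet, 15 blue, 9 ivory, 1 gold — 24 + 7 + 15 + 9 + 1 = 56 socks.
One more sock must push some color to its target, so 56 + 1 = 57.

57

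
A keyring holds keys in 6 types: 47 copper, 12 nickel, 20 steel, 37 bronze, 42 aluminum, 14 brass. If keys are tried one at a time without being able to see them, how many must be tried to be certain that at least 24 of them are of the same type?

116

In the worst case we take at most 23 of each type, but all 12 nickel, all 20 steel, and all 14 brass (fewer than 23), giving 23 + 12 + 20 + 23 + 23 + 14 = 115.
One more key then forces some type to 24, so 115 + 1 = 116.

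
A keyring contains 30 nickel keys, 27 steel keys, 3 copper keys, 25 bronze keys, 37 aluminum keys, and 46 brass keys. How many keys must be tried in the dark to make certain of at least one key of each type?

The hardest type to obtain is copper: we could draw every other key first — 168 − 3 = 165 keys — without a single copper one.
The next draw must be copper, so 165 + 1 = 166.

166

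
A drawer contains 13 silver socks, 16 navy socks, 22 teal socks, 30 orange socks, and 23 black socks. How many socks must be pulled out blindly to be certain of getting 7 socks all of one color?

31

Treat the 5 colors as pigeonholes.
The worst case takes 6 socks of each color without reaching 7 of any: 5 × 6 = 30.
The next sock must bring some color to 7, so 30 + 1 = 31.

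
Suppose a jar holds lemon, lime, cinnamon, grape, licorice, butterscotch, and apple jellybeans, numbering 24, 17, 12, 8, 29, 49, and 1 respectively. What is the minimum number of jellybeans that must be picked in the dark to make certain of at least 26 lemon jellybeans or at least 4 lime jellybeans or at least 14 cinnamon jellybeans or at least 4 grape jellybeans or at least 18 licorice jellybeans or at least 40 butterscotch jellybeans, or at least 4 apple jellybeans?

100

The worst case stops just short of every target: all 24 lemon, 3 lime, all 12 cinnamon, 3 grape, 17 licorice, 39 butterscotch, all 1 apple — 24 + 3 + 12 + 3 + 17 + 39 + 1 = 99 jellybeans.
One more jellybean must push some flavor to its target, so 99 + 1 = 100.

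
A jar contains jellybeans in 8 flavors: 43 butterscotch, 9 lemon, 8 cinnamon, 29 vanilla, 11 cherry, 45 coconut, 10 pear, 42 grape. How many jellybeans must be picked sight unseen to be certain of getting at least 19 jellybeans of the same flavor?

111

Treat the 8 flavors as pigeonholes.
In the worst case we take at most 18 of each flavor, but all 9 lemon, all 8 cinnamon, all 11 cherry, and all 10 pear (fewer than 18), giving 18 + 9 + 8 + 18 + 11 + 18 + 10 + 18 = 110.
One more jellybean then forces some flavor to 19, so 110 + 1 = 111.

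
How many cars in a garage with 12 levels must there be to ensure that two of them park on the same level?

There are 12 levels acting as pigeonholes.
With 12 cars we could place one in each, avoiding any repeat.
One more forces some class to hold 2, so 12 + 1 = 13.

13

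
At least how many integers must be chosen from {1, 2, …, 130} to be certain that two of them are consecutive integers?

66

Partition {1, …, 130} into 65 pairs: {1,2}, {3,4}, …, {129,130}.
Choosing 65 integers — say the 65 even numbers 2, 4, …, 130 — takes one from each pair and avoids the property.
Choosing 66 forces two into the same pair by pigeonhole, and those are consecutive. So 66.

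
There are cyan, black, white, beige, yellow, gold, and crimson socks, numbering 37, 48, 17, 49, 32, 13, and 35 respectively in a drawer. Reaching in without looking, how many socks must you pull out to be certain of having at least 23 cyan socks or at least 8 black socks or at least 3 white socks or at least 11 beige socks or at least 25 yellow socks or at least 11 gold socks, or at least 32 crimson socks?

107

The worst case stops just short of every target: 22 cyan, 7 black, 2 white, 10 beige, 24 yellow, 10 gold, 31 crimson — 22 + 7 + 2 + 10 + 24 + 10 + 31 = 106 socks.
One more sock must push some color to its target, so 106 + 1 = 107.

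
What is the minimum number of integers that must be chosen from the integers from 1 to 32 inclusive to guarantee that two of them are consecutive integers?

17

Partition {1, …, 32} into 16 pairs: {1,2}, {3,4}, …, {31,32}.
Choosing 16 integers — say the 16 even numbers 2, 4, …, 32 — takes one from each pair and avoids the property.
Choosing 17 forces two into the same pair by pigeonhole, and those are consecutive. So 17.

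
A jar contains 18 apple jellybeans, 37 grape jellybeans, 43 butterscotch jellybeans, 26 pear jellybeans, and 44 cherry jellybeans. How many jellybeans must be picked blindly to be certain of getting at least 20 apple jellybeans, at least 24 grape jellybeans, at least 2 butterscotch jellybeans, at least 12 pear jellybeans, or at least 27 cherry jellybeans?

80

The worst case stops just short of every target: all 18 apple, 23 grape, 1 butterscotch, 11 pear, 26 cherry — 18 + 23 + 1 + 11 + 26 = 79 jellybeans.
One more jellybean must push some flavor to its target, so 79 + 1 = 80.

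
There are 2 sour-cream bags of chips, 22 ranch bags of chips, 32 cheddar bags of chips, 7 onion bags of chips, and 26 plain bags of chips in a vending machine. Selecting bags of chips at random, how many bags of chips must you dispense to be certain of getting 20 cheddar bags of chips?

The worst case draws every non-cheddar bag of chips first: 2 + 22 + 7 + 26 = 57.
The next 20 draws are then forced to be cheddar, giving 57 + 20 = 77.

77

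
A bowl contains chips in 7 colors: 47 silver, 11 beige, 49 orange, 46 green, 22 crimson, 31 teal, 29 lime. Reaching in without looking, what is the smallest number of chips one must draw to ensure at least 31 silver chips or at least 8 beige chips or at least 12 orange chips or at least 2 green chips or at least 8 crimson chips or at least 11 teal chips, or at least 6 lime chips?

72

Each of the 7 colors has its own threshold; avoid all of them simultaneously.
The worst case stops just short of every target: 30 silver, 7 beige, 11 orange, 1 green, 7 crimson, 10 teal, 5 lime — 30 + 7 + 11 + 1 + 7 + 10 + 5 = 71 chips.
One more chip must push some color to its target, so 71 + 1 = 72.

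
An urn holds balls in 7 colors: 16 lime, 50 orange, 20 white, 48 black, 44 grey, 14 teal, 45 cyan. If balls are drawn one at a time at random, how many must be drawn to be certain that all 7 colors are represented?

The hardest color to obtain is teal: we could draw every other ball first — 237 − 14 = 223 balls — without a single teal one.
The next draw must be teal, so 223 + 1 = 224.

224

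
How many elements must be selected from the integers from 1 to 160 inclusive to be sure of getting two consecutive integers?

Partition {1, …, 160} into 80 pairs: {1,2}, {3,4}, …, {159,160}.
Choosing 80 integers — say the 80 even numbers 2, 4, …, 160 — takes one from each pair and avoids the property.
Choosing 81 forces two into the same pair by pigeonhole, and those are consecutive. So 81.

81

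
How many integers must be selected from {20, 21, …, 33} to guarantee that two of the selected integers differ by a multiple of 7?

Group the integers by remainder mod 7; there are 7 residue classes, each nonempty in this range.
Choosing one from each class (7 integers) avoids any shared remainder.
One more choice must repeat a class, so two differ by a multiple of 7. Hence 7 + 1 = 8.

8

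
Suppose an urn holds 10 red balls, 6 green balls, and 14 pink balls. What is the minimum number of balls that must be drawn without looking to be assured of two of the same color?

Treat the 3 colors as pigeonholes.
The worst case takes 1 ball of each color without reaching 2 of any: 3 × 1 = 3.
The next ball must bring some color to 2, so 3 + 1 = 4.

4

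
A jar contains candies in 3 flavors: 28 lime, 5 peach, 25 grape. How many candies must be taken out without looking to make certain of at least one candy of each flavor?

54

The hardest flavor to obtain is peach: we could draw every other candy first — 58 − 5 = 53 candies — without a single peach one.
The next draw must be peach, so 53 + 1 = 54.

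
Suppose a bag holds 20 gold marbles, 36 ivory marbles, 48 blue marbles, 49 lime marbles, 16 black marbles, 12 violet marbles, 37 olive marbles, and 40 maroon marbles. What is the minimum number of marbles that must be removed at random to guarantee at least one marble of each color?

247

The hardest color to obtain is violet: we could draw every other marble first — 258 − 12 = 246 marbles — without a single violet one.
The next draw must be violet, so 246 + 1 = 247.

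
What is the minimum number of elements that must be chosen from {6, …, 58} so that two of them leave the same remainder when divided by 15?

Group the integers by remainder mod 15; there are 15 residue classes, each nonempty in this range.
Choosing one from each class (15 integers) avoids any shared remainder.
One more choice must repeat a class, so two differ by a multiple of 15. Hence 15 + 1 = 16.

16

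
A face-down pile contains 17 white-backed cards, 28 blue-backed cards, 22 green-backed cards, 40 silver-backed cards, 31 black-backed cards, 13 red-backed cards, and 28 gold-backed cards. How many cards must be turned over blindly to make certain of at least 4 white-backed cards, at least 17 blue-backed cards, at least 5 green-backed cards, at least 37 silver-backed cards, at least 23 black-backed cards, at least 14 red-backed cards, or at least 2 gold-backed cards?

96

The worst case stops just short of every target: 3 white-backed, 16 blue-backed, 4 green-backed, 36 silver-backed, 22 black-backed, 13 red-backed, 1 gold-backed — 3 + 16 + 4 + 36 + 22 + 13 + 1 = 95 cards.
One more card must push some back color to its target, so 95 + 1 = 96.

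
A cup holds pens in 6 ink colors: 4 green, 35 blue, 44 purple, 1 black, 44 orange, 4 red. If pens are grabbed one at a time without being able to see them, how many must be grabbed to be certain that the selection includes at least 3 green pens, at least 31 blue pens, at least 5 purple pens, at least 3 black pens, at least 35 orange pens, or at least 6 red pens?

76

The worst case stops just short of every target: 2 green, 30 blue, 4 purple, all 1 black, 34 orange, all 4 red — 2 + 30 + 4 + 1 + 34 + 4 = 75 pens.
One more pen must push some ink color to its target, so 75 + 1 = 76.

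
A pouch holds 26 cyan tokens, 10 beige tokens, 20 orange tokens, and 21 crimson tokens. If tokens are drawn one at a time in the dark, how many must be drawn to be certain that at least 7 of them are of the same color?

Treat the 4 colors as pigeonholes.
The worst case takes 6 tokens of each color without reaching 7 of any: 4 × 6 = 24.
The next token must bring some color to 7, so 24 + 1 = 25.

25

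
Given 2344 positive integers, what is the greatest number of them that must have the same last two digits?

24

The 2344 positive integers fall into 100 possible two-digit endings.
If each of the 100 possible two-digit endings held at most 23, the total would be at most 100 × 23 = 2300 < 2344, a contradiction.
So at least one holds ⌈2344/100⌉ = 24.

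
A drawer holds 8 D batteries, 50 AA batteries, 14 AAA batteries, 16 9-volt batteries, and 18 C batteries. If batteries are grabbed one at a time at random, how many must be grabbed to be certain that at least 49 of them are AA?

105

The worst case draws every non-AA battery first: 8 + 14 + 16 + 18 = 56.
The next 49 draws are then forced to be AA, giving 56 + 49 = 105.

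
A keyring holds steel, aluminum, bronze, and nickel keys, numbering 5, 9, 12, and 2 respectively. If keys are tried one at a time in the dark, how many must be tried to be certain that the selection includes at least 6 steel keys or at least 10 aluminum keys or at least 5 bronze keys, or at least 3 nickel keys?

21

The worst case stops just short of every target: 5 steel, 9 aluminum, 4 bronze, 2 nickel — 5 + 9 + 4 + 2 = 20 keys.
One more key must push some type to its target, so 20 + 1 = 21.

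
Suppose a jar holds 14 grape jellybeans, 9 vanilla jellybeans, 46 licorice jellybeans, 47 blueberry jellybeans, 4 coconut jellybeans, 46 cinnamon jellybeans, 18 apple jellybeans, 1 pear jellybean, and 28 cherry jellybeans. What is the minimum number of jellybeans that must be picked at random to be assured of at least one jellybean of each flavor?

The hardest flavor to obtain is pear: we could draw every other jellybean first — 213 − 1 = 212 jellybeans — without a single pear one.
The next draw must be pear, so 212 + 1 = 213.

213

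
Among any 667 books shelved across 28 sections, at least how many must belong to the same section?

The 667 books fall into 28 sections.
If each of the 28 sections held at most 23, the total would be at most 28 × 23 = 644 < 667, a contradiction.
So at least one holds ⌈667/28⌉ = 24.

24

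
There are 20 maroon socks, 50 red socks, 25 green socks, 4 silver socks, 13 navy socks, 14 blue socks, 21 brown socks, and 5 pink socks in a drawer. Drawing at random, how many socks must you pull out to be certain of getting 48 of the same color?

In the worst case we take at most 47 of each color, but all 20 maroon, all 25 green, all 4 silver, all 13 navy, all 14 blue, all 21 brown, and all 5 pink (fewer than 47), giving 20 + 47 + 25 + 4 + 13 + 14 + 21 + 5 = 149.
One more sock then forces some color to 48, so 149 + 1 = 150.

150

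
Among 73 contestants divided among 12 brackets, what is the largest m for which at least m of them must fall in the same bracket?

7

If each of the 12 brackets held at most 6, the total would be at most 12 × 6 = 72 < 73, a contradiction.
So at least one holds ⌈73/12⌉ = 7.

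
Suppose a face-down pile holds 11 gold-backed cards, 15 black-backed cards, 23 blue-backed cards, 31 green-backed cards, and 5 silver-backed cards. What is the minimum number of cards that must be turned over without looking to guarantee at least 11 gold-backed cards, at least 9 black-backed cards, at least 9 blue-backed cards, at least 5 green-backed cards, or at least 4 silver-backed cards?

The worst case stops just short of every target: 10 gold-backed, 8 black-backed, 8 blue-backed, 4 green-backed, 3 silver-backed — 10 + 8 + 8 + 4 + 3 = 33 cards.
One more card must push some back color to its target, so 33 + 1 = 34.

34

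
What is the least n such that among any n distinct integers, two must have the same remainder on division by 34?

35

Use the pigeonhole principle on residue classes: two integers differ by a multiple of 34 exactly when they share a remainder mod 34.
There are 34 residue classes mod 34, so 34 integers can all lie in distinct classes.
One more integer must repeat a residue, giving a difference divisible by 34. So n = 34 + 1 = 35.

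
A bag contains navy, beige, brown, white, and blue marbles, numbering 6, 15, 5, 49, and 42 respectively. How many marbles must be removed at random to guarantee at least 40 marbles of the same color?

105

In the worst case we take at most 39 of each color, but all 6 navy, all 15 beige, and all 5 brown (fewer than 39), giving 6 + 15 + 5 + 39 + 39 = 104.
One more marble then forces some color to 40, so 104 + 1 = 105.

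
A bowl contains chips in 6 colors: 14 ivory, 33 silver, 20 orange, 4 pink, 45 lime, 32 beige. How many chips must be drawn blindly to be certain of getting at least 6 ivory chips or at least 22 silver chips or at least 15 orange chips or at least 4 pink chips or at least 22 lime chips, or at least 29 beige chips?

93

Each of the 6 colors has its own threshold; avoid all of them simultaneously.
The worst case stops just short of every target: 5 ivory, 21 silver, 14 orange, 3 pink, 21 lime, 28 beige — 5 + 21 + 14 + 3 + 21 + 28 = 92 chips.
One more chip must push some color to its target, so 92 + 1 = 93.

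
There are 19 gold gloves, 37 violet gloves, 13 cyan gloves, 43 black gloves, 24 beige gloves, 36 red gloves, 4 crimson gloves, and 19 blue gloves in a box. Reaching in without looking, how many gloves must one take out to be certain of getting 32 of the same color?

Treat the 8 colors as pigeonholes.
In the worst case we take at most 31 of each color, but all 19 gold, all 13 cyan, all 24 beige, all 4 crimson, and all 19 blue (fewer than 31), giving 19 + 31 + 13 + 31 + 24 + 31 + 4 + 19 = 172.
One more glove then forces some color to 32, so 172 + 1 = 173.

173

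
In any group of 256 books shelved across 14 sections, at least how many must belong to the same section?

19

The 256 books fall into 14 sections.
If each of the 14 sections held at most 18, the total would be at most 14 × 18 = 252 < 256, a contradiction.
So at least one holds ⌈256/14⌉ = 19.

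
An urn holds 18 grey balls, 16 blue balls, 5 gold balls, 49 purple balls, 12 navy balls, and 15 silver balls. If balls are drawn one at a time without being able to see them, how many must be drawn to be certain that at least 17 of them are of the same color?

Treat the 6 colors as pigeonholes.
In the worst case we take at most 16 of each color, but all 5 gold, all 12 navy, and all 15 silver (fewer than 16), giving 16 + 16 + 5 + 16 + 12 + 15 = 80.
One more ball then forces some color to 17, so 80 + 1 = 81.

81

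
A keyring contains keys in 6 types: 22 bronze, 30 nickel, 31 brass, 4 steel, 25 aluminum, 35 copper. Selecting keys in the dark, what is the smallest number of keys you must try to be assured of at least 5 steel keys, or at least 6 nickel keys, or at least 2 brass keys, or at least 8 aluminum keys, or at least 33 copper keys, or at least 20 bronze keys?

69

Each of the 6 types has its own threshold; avoid all of them simultaneously.
The worst case stops just short of every target: 19 bronze, 5 nickel, 1 brass, 4 steel, 7 aluminum, 32 copper — 19 + 5 + 1 + 4 + 7 + 32 = 68 keys.
One more key must push some type to its target, so 68 + 1 = 69.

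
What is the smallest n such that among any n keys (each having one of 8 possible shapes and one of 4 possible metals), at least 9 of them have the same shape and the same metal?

257

There are 8 × 4 = 32 (shape, metal) combinations acting as pigeonholes.
With 32 × 8 = 256 keys we could place exactly 8 in each, with no (shape, metal) pair reaching 9.
One more forces some (shape, metal) pair to hold 9, so 256 + 1 = 257.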